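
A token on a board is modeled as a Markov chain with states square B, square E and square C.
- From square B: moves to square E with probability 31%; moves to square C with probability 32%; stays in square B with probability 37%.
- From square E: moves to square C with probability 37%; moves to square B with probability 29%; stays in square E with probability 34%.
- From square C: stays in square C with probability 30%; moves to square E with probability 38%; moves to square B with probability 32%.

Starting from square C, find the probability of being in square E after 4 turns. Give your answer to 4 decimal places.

0.3434

Propagate the distribution vector 4 turns from square C.
After 0 turns: (0.0000, 0.0000, 1.0000)
After 1 turn: (0.3200, 0.3800, 0.3000)
After 2 turns: (0.3246, 0.3424, 0.3330)
After 3 turns: (0.3260, 0.3436, 0.3305)
After 4 turns: (0.3260, 0.3434, 0.3306)
P(in square E after 4 turns) = 0.3434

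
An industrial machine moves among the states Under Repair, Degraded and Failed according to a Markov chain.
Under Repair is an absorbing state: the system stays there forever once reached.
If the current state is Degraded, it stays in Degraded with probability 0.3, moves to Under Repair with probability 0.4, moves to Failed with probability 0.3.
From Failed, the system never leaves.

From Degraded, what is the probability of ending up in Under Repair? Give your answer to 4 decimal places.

Let h(s) be the probability of absorption at Under Repair starting from transient state s. Then h(Under Repair) = 1 and h(Failed) = 0. By first-step analysis:
h(Degraded) = 0.4·1 + 0.3·h(Degraded) + 0.3·0
Solving: h(Degraded) = 0.5714.
Starting from Degraded, the probability is 0.5714.

0.5714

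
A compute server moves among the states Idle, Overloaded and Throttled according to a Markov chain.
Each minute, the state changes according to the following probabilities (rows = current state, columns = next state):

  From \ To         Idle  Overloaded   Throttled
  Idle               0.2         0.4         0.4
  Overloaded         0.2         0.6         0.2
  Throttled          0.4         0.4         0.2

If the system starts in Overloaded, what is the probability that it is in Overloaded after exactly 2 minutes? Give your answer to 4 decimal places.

0.5200

Sum over the intermediate state after 1 minute:
P = P(Overloaded→Idle)·P(Idle→Overloaded) + P(Overloaded→Overloaded)·P(Overloaded→Overloaded) + P(Overloaded→Throttled)·P(Throttled→Overloaded)
  = 0.2×0.4 + 0.6×0.6 + 0.2×0.4
  = 0.0800 + 0.3600 + 0.0800 = 0.5200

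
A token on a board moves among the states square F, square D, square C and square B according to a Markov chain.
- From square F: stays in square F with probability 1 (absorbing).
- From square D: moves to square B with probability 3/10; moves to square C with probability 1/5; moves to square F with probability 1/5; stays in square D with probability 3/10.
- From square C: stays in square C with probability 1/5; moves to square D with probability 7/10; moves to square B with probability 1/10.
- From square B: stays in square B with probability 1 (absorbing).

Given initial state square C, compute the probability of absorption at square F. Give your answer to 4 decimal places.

0.3333

Let h(s) be the probability of absorption at square F starting from transient state s. Then h(square F) = 1 and h(square B) = 0. By first-step analysis:
h(square D) = 0.2·1 + 0.3·h(square D) + 0.2·h(square C) + 0.3·0
h(square C) = 0.7·h(square D) + 0.2·h(square C) + 0.1·0
Solving: h(square D) = 0.3810, h(square C) = 0.3333.
Starting from square C, the probability is 0.3333.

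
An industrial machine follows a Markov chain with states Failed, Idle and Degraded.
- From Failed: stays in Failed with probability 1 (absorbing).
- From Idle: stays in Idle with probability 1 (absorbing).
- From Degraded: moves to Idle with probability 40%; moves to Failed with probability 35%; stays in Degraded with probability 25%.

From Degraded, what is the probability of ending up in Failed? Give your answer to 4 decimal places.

0.4667

Let h(s) be the probability of absorption at Failed starting from transient state s. Then h(Failed) = 1 and h(Idle) = 0. By first-step analysis:
h(Degraded) = 0.35·1 + 0.4·0 + 0.25·h(Degraded)
Solving: h(Degraded) = 0.4667.
Starting from Degraded, the probability is 0.4667.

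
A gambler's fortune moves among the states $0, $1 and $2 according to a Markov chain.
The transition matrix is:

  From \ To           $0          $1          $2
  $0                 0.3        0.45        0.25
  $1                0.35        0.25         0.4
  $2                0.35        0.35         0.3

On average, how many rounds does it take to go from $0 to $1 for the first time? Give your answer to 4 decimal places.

2.3602

Let t(s) be the expected number of rounds to first reach $1 from state s, with t($1) = 0. Conditioning on the first round:
t($0) = 1 + 0.3·t($0) + 0.25·t($2)
t($2) = 1 + 0.35·t($0) + 0.3·t($2)
Solving: t($0) = 2.3602, t($2) = 2.6087.
Expected rounds from $0 to $1: 2.3602.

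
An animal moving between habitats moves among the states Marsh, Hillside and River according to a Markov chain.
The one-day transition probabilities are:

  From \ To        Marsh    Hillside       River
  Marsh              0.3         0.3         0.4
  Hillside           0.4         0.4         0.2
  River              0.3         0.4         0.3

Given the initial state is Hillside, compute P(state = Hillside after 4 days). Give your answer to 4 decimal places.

Propagate the distribution vector 4 days from Hillside.
After 0 days: (0.0000, 1.0000, 0.0000)
After 1 day: (0.4000, 0.4000, 0.2000)
After 2 days: (0.3400, 0.3600, 0.3000)
After 3 days: (0.3360, 0.3660, 0.2980)
After 4 days: (0.3366, 0.3664, 0.2970)
P(in Hillside after 4 days) = 0.3664

0.3664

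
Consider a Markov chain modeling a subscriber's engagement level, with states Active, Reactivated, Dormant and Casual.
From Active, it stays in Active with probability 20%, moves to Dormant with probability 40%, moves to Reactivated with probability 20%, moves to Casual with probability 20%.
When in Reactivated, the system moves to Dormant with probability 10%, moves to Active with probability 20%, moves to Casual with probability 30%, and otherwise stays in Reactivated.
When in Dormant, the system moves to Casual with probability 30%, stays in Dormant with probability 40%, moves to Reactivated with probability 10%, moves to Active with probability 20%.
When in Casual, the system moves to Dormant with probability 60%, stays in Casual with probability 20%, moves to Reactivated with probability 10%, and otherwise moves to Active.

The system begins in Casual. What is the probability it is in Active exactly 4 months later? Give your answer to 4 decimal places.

0.1745

Propagate the distribution vector 4 months from Casual.
After 0 months: (0.0000, 0.0000, 0.0000, 1.0000)
After 1 month: (0.1000, 0.1000, 0.6000, 0.2000)
After 2 months: (0.1800, 0.1400, 0.4100, 0.2700)
After 3 months: (0.1730, 0.1600, 0.4120, 0.2550)
After 4 months: (0.1745, 0.1653, 0.4030, 0.2572)
P(in Active after 4 months) = 0.1745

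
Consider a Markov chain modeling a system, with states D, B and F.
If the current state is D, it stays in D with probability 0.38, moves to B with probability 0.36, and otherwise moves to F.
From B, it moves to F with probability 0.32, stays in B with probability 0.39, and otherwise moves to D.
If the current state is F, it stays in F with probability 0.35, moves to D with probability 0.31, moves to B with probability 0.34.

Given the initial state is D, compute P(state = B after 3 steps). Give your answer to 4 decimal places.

Propagate the distribution vector 3 steps from D.
After 0 steps: (1.0000, 0.0000, 0.0000)
After 1 step: (0.3800, 0.3600, 0.2600)
After 2 steps: (0.3294, 0.3656, 0.3050)
After 3 steps: (0.3257, 0.3649, 0.3094)
P(in B after 3 steps) = 0.3649

0.3649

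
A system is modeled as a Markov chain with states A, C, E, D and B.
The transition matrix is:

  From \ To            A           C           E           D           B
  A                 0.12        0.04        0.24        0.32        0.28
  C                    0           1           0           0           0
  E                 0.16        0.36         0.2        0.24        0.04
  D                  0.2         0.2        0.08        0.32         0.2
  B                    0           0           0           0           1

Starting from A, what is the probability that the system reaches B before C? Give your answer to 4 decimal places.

Let h(s) be the probability of absorption at B starting from transient state s. Then h(B) = 1 and h(C) = 0. By first-step analysis:
h(A) = 0.12·h(A) + 0.04·0 + 0.24·h(E) + 0.32·h(D) + 0.28·1
h(E) = 0.16·h(A) + 0.36·0 + 0.2·h(E) + 0.24·h(D) + 0.04·1
h(D) = 0.2·h(A) + 0.2·0 + 0.08·h(E) + 0.32·h(D) + 0.2·1
Solving: h(A) = 0.5888, h(E) = 0.3192, h(D) = 0.5049.
Starting from A, the probability is 0.5888.

0.5888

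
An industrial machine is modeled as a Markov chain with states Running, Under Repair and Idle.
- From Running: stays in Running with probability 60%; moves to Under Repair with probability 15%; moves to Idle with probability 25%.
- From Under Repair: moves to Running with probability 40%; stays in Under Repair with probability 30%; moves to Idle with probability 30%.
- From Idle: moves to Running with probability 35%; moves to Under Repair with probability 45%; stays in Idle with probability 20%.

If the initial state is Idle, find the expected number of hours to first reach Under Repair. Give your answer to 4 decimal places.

3.2258

Let t(s) be the expected number of hours to first reach Under Repair from state s, with t(Under Repair) = 0. Conditioning on the first hour:
t(Running) = 1 + 0.6·t(Running) + 0.25·t(Idle)
t(Idle) = 1 + 0.35·t(Running) + 0.2·t(Idle)
Solving: t(Running) = 4.5161, t(Idle) = 3.2258.
Expected hours from Idle to Under Repair: 3.2258.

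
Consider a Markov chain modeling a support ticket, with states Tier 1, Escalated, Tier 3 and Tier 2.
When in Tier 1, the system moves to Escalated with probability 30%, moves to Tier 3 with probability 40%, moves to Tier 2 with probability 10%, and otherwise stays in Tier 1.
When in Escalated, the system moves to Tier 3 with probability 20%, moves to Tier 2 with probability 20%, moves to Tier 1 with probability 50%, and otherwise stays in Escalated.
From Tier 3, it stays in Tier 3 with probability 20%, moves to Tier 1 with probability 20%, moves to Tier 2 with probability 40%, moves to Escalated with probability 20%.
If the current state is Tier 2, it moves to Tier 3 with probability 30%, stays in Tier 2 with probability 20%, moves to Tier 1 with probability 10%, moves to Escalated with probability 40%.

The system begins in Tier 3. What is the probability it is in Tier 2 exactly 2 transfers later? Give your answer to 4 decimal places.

0.2200

Propagate the distribution vector 2 transfers from Tier 3.
After 0 transfers: (0.0000, 0.0000, 1.0000, 0.0000)
After 1 transfer: (0.2000, 0.2000, 0.2000, 0.4000)
After 2 transfers: (0.2200, 0.2800, 0.2800, 0.2200)
P(in Tier 2 after 2 transfers) = 0.2200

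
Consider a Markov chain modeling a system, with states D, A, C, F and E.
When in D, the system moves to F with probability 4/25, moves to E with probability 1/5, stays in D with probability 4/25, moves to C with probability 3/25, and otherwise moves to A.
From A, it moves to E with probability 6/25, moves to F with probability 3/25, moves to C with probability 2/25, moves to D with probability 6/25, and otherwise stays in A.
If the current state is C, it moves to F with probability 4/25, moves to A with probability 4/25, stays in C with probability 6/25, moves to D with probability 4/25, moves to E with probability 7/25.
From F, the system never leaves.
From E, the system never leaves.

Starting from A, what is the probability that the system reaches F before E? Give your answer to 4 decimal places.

Let h(s) be the probability of absorption at F starting from transient state s. Then h(F) = 1 and h(E) = 0. By first-step analysis:
h(D) = 0.16·h(D) + 0.36·h(A) + 0.12·h(C) + 0.16·1 + 0.2·0
h(A) = 0.24·h(D) + 0.32·h(A) + 0.08·h(C) + 0.12·1 + 0.24·0
h(C) = 0.16·h(D) + 0.16·h(A) + 0.24·h(C) + 0.16·1 + 0.28·0
Solving: h(D) = 0.3978, h(A) = 0.3604, h(C) = 0.3702.
Starting from A, the probability is 0.3604.

0.3604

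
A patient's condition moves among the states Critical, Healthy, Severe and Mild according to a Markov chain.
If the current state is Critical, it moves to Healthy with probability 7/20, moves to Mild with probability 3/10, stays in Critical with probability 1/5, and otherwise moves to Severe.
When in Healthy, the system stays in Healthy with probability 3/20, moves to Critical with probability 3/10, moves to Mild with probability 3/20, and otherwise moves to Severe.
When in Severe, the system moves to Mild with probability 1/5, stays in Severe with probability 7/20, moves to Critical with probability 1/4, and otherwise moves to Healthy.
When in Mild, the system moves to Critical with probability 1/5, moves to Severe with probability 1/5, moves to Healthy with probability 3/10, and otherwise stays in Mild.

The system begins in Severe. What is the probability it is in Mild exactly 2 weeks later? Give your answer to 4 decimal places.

0.2350

Propagate the distribution vector 2 weeks from Severe.
After 0 weeks: (0.0000, 0.0000, 1.0000, 0.0000)
After 1 week: (0.2500, 0.2000, 0.3500, 0.2000)
After 2 weeks: (0.2375, 0.2475, 0.2800, 0.2350)
P(in Mild after 2 weeks) = 0.2350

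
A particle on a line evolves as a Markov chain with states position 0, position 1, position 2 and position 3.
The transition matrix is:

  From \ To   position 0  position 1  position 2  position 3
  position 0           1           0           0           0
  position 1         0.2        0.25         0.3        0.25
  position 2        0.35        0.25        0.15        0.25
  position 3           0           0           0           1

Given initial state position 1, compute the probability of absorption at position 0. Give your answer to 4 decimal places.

0.4889

Let h(s) be the probability of absorption at position 0 starting from transient state s. Then h(position 0) = 1 and h(position 3) = 0. By first-step analysis:
h(position 1) = 0.2·1 + 0.25·h(position 1) + 0.3·h(position 2) + 0.25·0
h(position 2) = 0.35·1 + 0.25·h(position 1) + 0.15·h(position 2) + 0.25·0
Solving: h(position 1) = 0.4889, h(position 2) = 0.5556.
Starting from position 1, the probability is 0.4889.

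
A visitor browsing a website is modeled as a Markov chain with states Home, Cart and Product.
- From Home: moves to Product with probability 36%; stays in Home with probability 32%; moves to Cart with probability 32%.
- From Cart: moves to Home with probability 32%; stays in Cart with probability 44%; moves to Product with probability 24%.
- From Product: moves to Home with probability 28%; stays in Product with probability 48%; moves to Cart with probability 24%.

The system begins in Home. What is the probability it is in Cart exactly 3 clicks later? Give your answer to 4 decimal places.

Propagate the distribution vector 3 clicks from Home.
After 0 clicks: (1.0000, 0.0000, 0.0000)
After 1 click: (0.3200, 0.3200, 0.3600)
After 2 clicks: (0.3056, 0.3296, 0.3648)
After 3 clicks: (0.3054, 0.3304, 0.3642)
P(in Cart after 3 clicks) = 0.3304

0.3304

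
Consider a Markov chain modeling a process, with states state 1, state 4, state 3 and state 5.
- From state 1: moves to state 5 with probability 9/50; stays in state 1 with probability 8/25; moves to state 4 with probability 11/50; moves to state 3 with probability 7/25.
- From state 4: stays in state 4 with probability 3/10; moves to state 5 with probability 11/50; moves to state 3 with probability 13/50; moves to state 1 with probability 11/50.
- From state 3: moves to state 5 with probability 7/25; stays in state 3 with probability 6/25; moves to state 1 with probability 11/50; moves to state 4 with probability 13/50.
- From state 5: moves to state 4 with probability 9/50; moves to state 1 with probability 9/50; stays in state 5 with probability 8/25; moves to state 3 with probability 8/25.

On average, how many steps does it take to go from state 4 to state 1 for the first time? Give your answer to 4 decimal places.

Let t(s) be the expected number of steps to first reach state 1 from state s, with t(state 1) = 0. Conditioning on the first step:
t(state 4) = 1 + 0.3·t(state 4) + 0.26·t(state 3) + 0.22·t(state 5)
t(state 3) = 1 + 0.26·t(state 4) + 0.24·t(state 3) + 0.28·t(state 5)
t(state 5) = 1 + 0.18·t(state 4) + 0.32·t(state 3) + 0.32·t(state 5)
Solving: t(state 4) = 4.7732, t(state 3) = 4.7858, t(state 5) = 4.9862.
Expected steps from state 4 to state 1: 4.7732.

4.7732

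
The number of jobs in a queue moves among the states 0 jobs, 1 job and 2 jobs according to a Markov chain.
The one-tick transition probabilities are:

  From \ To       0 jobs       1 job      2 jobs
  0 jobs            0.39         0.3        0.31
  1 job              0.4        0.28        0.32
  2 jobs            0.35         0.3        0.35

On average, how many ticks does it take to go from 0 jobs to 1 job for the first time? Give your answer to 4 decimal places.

Let t(s) be the expected number of ticks to first reach 1 job from state s, with t(1 job) = 0. Conditioning on the first tick:
t(0 jobs) = 1 + 0.39·t(0 jobs) + 0.31·t(2 jobs)
t(2 jobs) = 1 + 0.35·t(0 jobs) + 0.35·t(2 jobs)
Solving: t(0 jobs) = 3.3333, t(2 jobs) = 3.3333.
Expected ticks from 0 jobs to 1 job: 3.3333.

3.3333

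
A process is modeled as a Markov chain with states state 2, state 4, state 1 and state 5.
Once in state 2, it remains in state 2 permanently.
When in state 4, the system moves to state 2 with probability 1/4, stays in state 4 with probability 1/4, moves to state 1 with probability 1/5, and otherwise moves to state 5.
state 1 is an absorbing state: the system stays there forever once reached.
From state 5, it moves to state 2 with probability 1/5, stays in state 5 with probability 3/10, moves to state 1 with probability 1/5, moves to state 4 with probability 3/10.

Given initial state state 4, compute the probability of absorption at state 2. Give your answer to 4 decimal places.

0.5402

Let h(s) be the probability of absorption at state 2 starting from transient state s. Then h(state 2) = 1 and h(state 1) = 0. By first-step analysis:
h(state 4) = 0.25·1 + 0.25·h(state 4) + 0.2·0 + 0.3·h(state 5)
h(state 5) = 0.2·1 + 0.3·h(state 4) + 0.2·0 + 0.3·h(state 5)
Solving: h(state 4) = 0.5402, h(state 5) = 0.5172.
Starting from state 4, the probability is 0.5402.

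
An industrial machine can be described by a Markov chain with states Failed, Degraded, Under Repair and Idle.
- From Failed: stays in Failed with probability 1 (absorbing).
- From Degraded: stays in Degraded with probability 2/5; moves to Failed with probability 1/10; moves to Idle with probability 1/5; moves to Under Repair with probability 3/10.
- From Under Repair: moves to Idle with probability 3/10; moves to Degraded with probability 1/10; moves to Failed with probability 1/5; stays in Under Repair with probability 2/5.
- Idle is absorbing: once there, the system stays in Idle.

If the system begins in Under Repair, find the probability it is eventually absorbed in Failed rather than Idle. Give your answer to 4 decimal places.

0.3939

Let h(s) be the probability of absorption at Failed starting from transient state s. Then h(Failed) = 1 and h(Idle) = 0. By first-step analysis:
h(Degraded) = 0.1·1 + 0.4·h(Degraded) + 0.3·h(Under Repair) + 0.2·0
h(Under Repair) = 0.2·1 + 0.1·h(Degraded) + 0.4·h(Under Repair) + 0.3·0
Solving: h(Degraded) = 0.3636, h(Under Repair) = 0.3939.
Starting from Under Repair, the probability is 0.3939.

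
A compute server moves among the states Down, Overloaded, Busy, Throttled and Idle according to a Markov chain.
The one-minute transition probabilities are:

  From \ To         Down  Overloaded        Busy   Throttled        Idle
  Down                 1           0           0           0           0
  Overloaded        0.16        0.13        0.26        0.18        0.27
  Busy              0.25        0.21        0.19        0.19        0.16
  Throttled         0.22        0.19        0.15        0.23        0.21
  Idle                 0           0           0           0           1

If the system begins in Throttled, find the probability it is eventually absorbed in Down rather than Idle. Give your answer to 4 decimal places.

Let h(s) be the probability of absorption at Down starting from transient state s. Then h(Down) = 1 and h(Idle) = 0. By first-step analysis:
h(Overloaded) = 0.16·1 + 0.13·h(Overloaded) + 0.26·h(Busy) + 0.18·h(Throttled) + 0.27·0
h(Busy) = 0.25·1 + 0.21·h(Overloaded) + 0.19·h(Busy) + 0.19·h(Throttled) + 0.16·0
h(Throttled) = 0.22·1 + 0.19·h(Overloaded) + 0.15·h(Busy) + 0.23·h(Throttled) + 0.21·0
Solving: h(Overloaded) = 0.4503, h(Busy) = 0.5433, h(Throttled) = 0.5027.
Starting from Throttled, the probability is 0.5027.

0.5027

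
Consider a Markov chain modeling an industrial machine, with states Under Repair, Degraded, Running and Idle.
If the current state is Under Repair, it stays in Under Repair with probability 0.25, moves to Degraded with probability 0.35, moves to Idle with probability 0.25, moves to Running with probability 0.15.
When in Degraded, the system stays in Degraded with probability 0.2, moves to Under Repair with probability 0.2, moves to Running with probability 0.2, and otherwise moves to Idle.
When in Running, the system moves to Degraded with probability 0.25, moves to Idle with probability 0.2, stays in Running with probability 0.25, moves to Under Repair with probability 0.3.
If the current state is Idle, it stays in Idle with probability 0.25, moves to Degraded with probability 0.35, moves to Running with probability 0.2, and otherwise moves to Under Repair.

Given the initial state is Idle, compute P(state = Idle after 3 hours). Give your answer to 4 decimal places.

Propagate the distribution vector 3 hours from Idle.
After 0 hours: (0.0000, 0.0000, 0.0000, 1.0000)
After 1 hour: (0.2000, 0.3500, 0.2000, 0.2500)
After 2 hours: (0.2300, 0.2775, 0.2000, 0.2925)
After 3 hours: (0.2315, 0.2884, 0.1985, 0.2816)
P(in Idle after 3 hours) = 0.2816

0.2816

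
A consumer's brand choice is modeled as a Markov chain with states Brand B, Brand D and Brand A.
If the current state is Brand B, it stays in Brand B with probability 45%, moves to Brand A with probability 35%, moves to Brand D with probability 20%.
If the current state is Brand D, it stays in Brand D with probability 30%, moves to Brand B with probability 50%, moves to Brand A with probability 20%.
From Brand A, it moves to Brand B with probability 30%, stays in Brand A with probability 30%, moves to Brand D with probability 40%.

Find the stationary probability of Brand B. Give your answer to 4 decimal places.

0.4205

Let the stationary distribution be π with π = πP and π_1 + π_2 + π_3 = 1.
π_1 = 0.45·π_1 + 0.5·π_2 + 0.3·π_3
π_2 = 0.2·π_1 + 0.3·π_2 + 0.4·π_3
Solving with the normalization constraint gives π = (0.4205, 0.2872, 0.2923).
So the stationary probability of Brand B is 0.4205.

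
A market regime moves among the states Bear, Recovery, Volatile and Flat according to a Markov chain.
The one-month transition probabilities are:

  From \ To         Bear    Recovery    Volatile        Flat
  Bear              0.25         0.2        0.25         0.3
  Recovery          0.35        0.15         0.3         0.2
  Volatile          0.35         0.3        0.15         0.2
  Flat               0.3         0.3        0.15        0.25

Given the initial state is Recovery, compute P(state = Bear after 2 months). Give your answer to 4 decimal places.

0.3050

Propagate the distribution vector 2 months from Recovery.
After 0 months: (0.0000, 1.0000, 0.0000, 0.0000)
After 1 month: (0.3500, 0.1500, 0.3000, 0.2000)
After 2 months: (0.3050, 0.2425, 0.2075, 0.2450)
P(in Bear after 2 months) = 0.3050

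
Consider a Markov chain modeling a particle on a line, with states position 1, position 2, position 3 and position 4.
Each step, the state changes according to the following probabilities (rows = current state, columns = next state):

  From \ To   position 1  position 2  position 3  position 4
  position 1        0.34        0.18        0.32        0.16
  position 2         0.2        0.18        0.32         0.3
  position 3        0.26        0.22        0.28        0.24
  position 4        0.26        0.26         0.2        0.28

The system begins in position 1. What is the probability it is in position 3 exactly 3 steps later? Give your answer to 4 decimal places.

0.2809

Propagate the distribution vector 3 steps from position 1.
After 0 steps: (1.0000, 0.0000, 0.0000, 0.0000)
After 1 step: (0.3400, 0.1800, 0.3200, 0.1600)
After 2 steps: (0.2764, 0.2056, 0.2880, 0.2300)
After 3 steps: (0.2698, 0.2099, 0.2809, 0.2394)
P(in position 3 after 3 steps) = 0.2809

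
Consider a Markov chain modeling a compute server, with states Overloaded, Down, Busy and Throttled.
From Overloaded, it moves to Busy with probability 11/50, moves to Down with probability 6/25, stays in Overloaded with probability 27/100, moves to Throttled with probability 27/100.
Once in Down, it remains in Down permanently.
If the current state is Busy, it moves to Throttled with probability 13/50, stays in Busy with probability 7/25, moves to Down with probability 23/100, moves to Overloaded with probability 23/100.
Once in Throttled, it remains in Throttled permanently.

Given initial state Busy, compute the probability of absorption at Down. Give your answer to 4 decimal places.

0.4697

Let h(s) be the probability of absorption at Down starting from transient state s. Then h(Down) = 1 and h(Throttled) = 0. By first-step analysis:
h(Overloaded) = 0.27·h(Overloaded) + 0.24·1 + 0.22·h(Busy) + 0.27·0
h(Busy) = 0.23·h(Overloaded) + 0.23·1 + 0.28·h(Busy) + 0.26·0
Solving: h(Overloaded) = 0.4703, h(Busy) = 0.4697.
Starting from Busy, the probability is 0.4697.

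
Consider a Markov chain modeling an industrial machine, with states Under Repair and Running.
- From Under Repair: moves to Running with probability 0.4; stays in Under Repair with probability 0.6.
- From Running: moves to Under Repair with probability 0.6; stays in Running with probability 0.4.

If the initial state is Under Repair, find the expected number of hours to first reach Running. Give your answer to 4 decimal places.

Let t(s) be the expected number of hours to first reach Running from state s, with t(Running) = 0. Conditioning on the first hour:
t(Under Repair) = 1 + 0.6·t(Under Repair)
Solving: t(Under Repair) = 2.5000.
Expected hours from Under Repair to Running: 2.5000.

2.5000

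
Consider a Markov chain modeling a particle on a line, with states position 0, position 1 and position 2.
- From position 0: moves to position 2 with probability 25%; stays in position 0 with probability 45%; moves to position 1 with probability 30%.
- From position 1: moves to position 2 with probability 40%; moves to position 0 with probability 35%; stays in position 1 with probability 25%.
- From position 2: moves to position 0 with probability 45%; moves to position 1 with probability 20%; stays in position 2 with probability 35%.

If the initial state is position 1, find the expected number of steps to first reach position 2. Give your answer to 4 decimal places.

2.9268

Let t(s) be the expected number of steps to first reach position 2 from state s, with t(position 2) = 0. Conditioning on the first step:
t(position 0) = 1 + 0.45·t(position 0) + 0.3·t(position 1)
t(position 1) = 1 + 0.35·t(position 0) + 0.25·t(position 1)
Solving: t(position 0) = 3.4146, t(position 1) = 2.9268.
Expected steps from position 1 to position 2: 2.9268.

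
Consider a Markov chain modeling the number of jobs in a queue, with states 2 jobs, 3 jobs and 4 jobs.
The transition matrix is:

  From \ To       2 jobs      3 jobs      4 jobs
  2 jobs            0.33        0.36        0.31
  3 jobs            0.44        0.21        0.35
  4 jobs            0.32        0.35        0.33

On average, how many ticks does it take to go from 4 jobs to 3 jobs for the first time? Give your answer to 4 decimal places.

Let t(s) be the expected number of ticks to first reach 3 jobs from state s, with t(3 jobs) = 0. Conditioning on the first tick:
t(2 jobs) = 1 + 0.33·t(2 jobs) + 0.31·t(4 jobs)
t(4 jobs) = 1 + 0.32·t(2 jobs) + 0.33·t(4 jobs)
Solving: t(2 jobs) = 2.8024, t(4 jobs) = 2.8310.
Expected ticks from 4 jobs to 3 jobs: 2.8310.

2.8310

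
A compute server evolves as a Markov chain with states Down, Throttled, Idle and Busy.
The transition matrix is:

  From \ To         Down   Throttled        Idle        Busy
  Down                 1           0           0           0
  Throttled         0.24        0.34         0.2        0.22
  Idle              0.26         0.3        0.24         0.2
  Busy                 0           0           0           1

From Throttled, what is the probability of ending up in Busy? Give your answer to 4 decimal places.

0.4692

Let h(s) be the probability of absorption at Busy starting from transient state s. Then h(Busy) = 1 and h(Down) = 0. By first-step analysis:
h(Throttled) = 0.24·0 + 0.34·h(Throttled) + 0.2·h(Idle) + 0.22·1
h(Idle) = 0.26·0 + 0.3·h(Throttled) + 0.24·h(Idle) + 0.2·1
Solving: h(Throttled) = 0.4692, h(Idle) = 0.4484.
Starting from Throttled, the probability is 0.4692.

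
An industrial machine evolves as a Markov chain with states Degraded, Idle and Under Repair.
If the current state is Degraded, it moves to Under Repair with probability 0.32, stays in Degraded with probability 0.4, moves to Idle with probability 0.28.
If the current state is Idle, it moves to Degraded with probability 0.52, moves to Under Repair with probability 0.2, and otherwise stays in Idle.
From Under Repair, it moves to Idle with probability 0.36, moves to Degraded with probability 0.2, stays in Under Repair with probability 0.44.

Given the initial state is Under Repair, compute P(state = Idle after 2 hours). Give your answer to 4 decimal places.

Sum over the intermediate state after 1 hour:
P = P(Under Repair→Degraded)·P(Degraded→Idle) + P(Under Repair→Idle)·P(Idle→Idle) + P(Under Repair→Under Repair)·P(Under Repair→Idle)
  = 0.2×0.28 + 0.36×0.28 + 0.44×0.36
  = 0.0560 + 0.1008 + 0.1584 = 0.3152

0.3152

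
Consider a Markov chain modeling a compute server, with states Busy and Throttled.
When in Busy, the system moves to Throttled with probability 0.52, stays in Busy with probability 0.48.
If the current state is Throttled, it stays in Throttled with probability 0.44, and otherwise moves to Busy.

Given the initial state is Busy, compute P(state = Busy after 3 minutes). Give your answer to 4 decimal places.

0.5183

Propagate the distribution vector 3 minutes from Busy.
After 0 minutes: (1.0000, 0.0000)
After 1 minute: (0.4800, 0.5200)
After 2 minutes: (0.5216, 0.4784)
After 3 minutes: (0.5183, 0.4817)
P(in Busy after 3 minutes) = 0.5183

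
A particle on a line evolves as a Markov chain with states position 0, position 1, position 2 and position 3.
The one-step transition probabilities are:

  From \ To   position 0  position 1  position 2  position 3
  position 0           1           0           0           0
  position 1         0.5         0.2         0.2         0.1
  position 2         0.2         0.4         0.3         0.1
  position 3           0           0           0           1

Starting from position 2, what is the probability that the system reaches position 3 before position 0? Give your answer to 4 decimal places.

Let h(s) be the probability of absorption at position 3 starting from transient state s. Then h(position 3) = 1 and h(position 0) = 0. By first-step analysis:
h(position 1) = 0.5·0 + 0.2·h(position 1) + 0.2·h(position 2) + 0.1·1
h(position 2) = 0.2·0 + 0.4·h(position 1) + 0.3·h(position 2) + 0.1·1
Solving: h(position 1) = 0.1875, h(position 2) = 0.2500.
Starting from position 2, the probability is 0.2500.

0.2500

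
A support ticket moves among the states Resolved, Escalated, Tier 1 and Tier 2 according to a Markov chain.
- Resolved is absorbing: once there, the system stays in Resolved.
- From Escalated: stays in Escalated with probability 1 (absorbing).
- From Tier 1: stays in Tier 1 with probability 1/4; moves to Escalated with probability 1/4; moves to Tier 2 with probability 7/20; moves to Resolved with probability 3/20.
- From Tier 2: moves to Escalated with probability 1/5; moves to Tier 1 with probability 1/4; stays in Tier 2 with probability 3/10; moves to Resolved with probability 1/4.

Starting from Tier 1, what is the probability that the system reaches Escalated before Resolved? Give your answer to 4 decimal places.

0.5600

Let h(s) be the probability of absorption at Escalated starting from transient state s. Then h(Escalated) = 1 and h(Resolved) = 0. By first-step analysis:
h(Tier 1) = 0.15·0 + 0.25·1 + 0.25·h(Tier 1) + 0.35·h(Tier 2)
h(Tier 2) = 0.25·0 + 0.2·1 + 0.25·h(Tier 1) + 0.3·h(Tier 2)
Solving: h(Tier 1) = 0.5600, h(Tier 2) = 0.4857.
Starting from Tier 1, the probability is 0.5600.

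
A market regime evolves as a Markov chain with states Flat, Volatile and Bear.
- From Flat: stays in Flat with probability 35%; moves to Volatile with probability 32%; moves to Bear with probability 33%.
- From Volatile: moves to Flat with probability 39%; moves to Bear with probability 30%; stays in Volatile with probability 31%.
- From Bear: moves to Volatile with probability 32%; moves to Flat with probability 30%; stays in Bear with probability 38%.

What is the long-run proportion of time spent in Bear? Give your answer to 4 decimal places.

0.3374

Let the stationary distribution be π with π = πP and π_1 + π_2 + π_3 = 1.
π_1 = 0.35·π_1 + 0.39·π_2 + 0.3·π_3
π_2 = 0.32·π_1 + 0.31·π_2 + 0.32·π_3
Solving with the normalization constraint gives π = (0.3458, 0.3168, 0.3374).
So the stationary probability of Bear is 0.3374.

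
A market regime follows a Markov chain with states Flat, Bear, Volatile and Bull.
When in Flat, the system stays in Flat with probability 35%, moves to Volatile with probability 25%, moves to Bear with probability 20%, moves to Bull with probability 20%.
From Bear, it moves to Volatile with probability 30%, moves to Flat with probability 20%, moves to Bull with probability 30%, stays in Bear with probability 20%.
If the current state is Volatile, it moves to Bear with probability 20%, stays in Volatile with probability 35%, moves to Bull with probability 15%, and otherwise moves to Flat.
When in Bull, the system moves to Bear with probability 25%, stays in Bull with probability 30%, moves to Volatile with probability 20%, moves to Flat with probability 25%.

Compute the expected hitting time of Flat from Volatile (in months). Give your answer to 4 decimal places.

3.7279

Let t(s) be the expected number of months to first reach Flat from state s, with t(Flat) = 0. Conditioning on the first month:
t(Bear) = 1 + 0.2·t(Bear) + 0.3·t(Volatile) + 0.3·t(Bull)
t(Volatile) = 1 + 0.2·t(Bear) + 0.35·t(Volatile) + 0.15·t(Bull)
t(Bull) = 1 + 0.25·t(Bear) + 0.2·t(Volatile) + 0.3·t(Bull)
Solving: t(Bear) = 4.1372, t(Volatile) = 3.7279, t(Bull) = 3.9712.
Expected months from Volatile to Flat: 3.7279.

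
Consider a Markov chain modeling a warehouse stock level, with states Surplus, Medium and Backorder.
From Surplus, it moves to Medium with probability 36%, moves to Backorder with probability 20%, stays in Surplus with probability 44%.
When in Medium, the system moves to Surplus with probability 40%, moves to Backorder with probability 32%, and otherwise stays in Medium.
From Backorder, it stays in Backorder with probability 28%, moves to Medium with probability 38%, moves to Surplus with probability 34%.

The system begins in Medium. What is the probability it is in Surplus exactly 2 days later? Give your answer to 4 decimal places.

Sum over the intermediate state after 1 day:
P = P(Medium→Surplus)·P(Surplus→Surplus) + P(Medium→Medium)·P(Medium→Surplus) + P(Medium→Backorder)·P(Backorder→Surplus)
  = 0.4×0.44 + 0.28×0.4 + 0.32×0.34
  = 0.1760 + 0.1120 + 0.1088 = 0.3968

0.3968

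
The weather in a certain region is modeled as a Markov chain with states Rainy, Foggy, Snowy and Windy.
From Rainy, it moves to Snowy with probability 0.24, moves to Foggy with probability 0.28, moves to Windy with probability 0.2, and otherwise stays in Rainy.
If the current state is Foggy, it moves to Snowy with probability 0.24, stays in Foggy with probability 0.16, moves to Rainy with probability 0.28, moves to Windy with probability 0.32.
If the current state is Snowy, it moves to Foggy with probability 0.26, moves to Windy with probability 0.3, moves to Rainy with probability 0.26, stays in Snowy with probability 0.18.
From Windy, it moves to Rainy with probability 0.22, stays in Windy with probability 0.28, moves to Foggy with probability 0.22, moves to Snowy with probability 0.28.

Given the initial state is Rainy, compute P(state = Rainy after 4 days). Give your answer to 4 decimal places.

0.2589

Propagate the distribution vector 4 days from Rainy.
After 0 days: (1.0000, 0.0000, 0.0000, 0.0000)
After 1 day: (0.2800, 0.2800, 0.2400, 0.2000)
After 2 days: (0.2632, 0.2296, 0.2336, 0.2736)
After 3 days: (0.2589, 0.2314, 0.2369, 0.2728)
After 4 days: (0.2589, 0.2311, 0.2367, 0.2733)
P(in Rainy after 4 days) = 0.2589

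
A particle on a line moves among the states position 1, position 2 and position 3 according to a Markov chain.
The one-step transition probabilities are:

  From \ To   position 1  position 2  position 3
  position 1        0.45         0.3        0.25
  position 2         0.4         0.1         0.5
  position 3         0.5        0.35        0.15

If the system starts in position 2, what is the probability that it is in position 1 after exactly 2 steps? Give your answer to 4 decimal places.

0.4700

Sum over the intermediate state after 1 step:
P = P(position 2→position 1)·P(position 1→position 1) + P(position 2→position 2)·P(position 2→position 1) + P(position 2→position 3)·P(position 3→position 1)
  = 0.4×0.45 + 0.1×0.4 + 0.5×0.5
  = 0.1800 + 0.0400 + 0.2500 = 0.4700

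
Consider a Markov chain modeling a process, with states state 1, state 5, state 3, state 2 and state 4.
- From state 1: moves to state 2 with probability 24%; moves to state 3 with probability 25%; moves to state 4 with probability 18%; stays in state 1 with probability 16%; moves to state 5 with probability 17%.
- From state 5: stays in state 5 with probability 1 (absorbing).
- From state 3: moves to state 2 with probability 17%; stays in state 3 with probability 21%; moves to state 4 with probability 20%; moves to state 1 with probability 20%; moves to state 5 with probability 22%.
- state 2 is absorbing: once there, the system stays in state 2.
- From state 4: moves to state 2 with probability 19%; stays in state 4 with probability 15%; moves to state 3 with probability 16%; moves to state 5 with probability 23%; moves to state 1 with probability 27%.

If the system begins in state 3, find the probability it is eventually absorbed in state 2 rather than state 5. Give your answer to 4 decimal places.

Let h(s) be the probability of absorption at state 2 starting from transient state s. Then h(state 2) = 1 and h(state 5) = 0. By first-step analysis:
h(state 1) = 0.16·h(state 1) + 0.17·0 + 0.25·h(state 3) + 0.24·1 + 0.18·h(state 4)
h(state 3) = 0.2·h(state 1) + 0.22·0 + 0.21·h(state 3) + 0.17·1 + 0.2·h(state 4)
h(state 4) = 0.27·h(state 1) + 0.23·0 + 0.16·h(state 3) + 0.19·1 + 0.15·h(state 4)
Solving: h(state 1) = 0.5286, h(state 3) = 0.4705, h(state 4) = 0.4800.
Starting from state 3, the probability is 0.4705.

0.4705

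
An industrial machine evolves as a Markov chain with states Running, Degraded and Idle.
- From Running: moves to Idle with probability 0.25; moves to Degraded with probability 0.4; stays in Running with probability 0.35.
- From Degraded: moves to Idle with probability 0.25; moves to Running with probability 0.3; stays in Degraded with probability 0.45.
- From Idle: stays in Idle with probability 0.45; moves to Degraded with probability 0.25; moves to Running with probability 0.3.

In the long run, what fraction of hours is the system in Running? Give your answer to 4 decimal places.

0.3158

Let the stationary distribution be π with π = πP and π_1 + π_2 + π_3 = 1.
π_1 = 0.35·π_1 + 0.3·π_2 + 0.3·π_3
π_2 = 0.4·π_1 + 0.45·π_2 + 0.25·π_3
Solving with the normalization constraint gives π = (0.3158, 0.3717, 0.3125).
So the stationary probability of Running is 0.3158.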